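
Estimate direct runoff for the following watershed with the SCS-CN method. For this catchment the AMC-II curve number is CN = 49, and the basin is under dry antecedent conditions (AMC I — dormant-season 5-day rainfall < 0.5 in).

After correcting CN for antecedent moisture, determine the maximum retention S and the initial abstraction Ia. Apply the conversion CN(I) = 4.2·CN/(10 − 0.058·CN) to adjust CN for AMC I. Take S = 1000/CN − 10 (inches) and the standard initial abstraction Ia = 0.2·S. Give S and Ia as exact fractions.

Dry (AMC I): CN(I) = 4.2·49/(10 − 0.058·49) = (1029/5)/(3579/500) = 34300/1193 ≈ 28.751
Retention S: 1000/CN − 10 with CN=28.751 → S = 8500/343 ≈ 24.781 in
Initial abstraction Ia = S/5 = (8500/343)/5 = 1700/343 ≈ 4.956 in

S = 8500/343 in ≈ 24.781 in; Ia = 1700/343 in ≈ 4.956 in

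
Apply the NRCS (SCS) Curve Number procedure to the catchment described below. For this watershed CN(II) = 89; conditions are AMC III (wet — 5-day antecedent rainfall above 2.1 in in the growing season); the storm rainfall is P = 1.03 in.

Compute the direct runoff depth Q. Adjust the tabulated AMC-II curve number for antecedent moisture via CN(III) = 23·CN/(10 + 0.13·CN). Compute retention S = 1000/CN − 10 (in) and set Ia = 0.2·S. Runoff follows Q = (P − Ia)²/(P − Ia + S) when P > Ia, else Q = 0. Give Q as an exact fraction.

Q = 35660923281/61172752700 in ≈ 0.583 in

CN(III) from CN(II)=89: (23·89)/(10 + 0.13·89) = 204700/2157 ≈ 94.900
Max retention: S = 1000/(204700/2157) − 10 = 1100/2047 in (≈ 0.537 in)
Ia = 0.2S: 0.2·0.537 = 0.107 in (exactly 220/2047)
P − Ia = 1.030 − 0.107 = 188841/204700 ≈ 0.923 in (> 0, runoff occurs)
Q: (188841/204700)² ÷ (298841/204700) = 35660923281/61172752700 in (≈ 0.583 in)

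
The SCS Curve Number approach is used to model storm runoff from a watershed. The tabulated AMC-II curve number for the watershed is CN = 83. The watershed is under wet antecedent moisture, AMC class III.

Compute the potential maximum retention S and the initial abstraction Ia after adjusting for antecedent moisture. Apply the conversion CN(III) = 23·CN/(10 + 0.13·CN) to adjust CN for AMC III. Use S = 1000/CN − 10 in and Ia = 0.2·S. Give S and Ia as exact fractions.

Wet (AMC III): CN(III) = 23·83/(10 + 0.13·83) = 1909/(2079/100) = 190900/2079 ≈ 91.823
Max retention: S = 1000/(190900/2079) − 10 = 1700/1909 in (≈ 0.891 in)
Initial abstraction Ia = S/5 = (1700/1909)/5 = 340/1909 ≈ 0.178 in

S = 1700/1909 in ≈ 0.891 in; Ia = 340/1909 in ≈ 0.178 in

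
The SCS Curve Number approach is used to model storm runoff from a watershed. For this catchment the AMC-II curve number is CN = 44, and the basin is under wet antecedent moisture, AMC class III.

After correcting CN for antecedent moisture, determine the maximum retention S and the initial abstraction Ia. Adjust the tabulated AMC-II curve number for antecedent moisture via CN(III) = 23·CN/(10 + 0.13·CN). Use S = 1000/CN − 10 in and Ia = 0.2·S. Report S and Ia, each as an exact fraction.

S = 1400/253 in ≈ 5.534 in; Ia = 280/253 in ≈ 1.107 in

CN(III) from CN(II)=44: (23·44)/(10 + 0.13·44) = 25300/393 ≈ 64.377
S = 1000/(25300/393) − 10 = 1400/253 in ≈ 5.534 in
Initial abstraction Ia = S/5 = (1400/253)/5 = 280/253 ≈ 1.107 in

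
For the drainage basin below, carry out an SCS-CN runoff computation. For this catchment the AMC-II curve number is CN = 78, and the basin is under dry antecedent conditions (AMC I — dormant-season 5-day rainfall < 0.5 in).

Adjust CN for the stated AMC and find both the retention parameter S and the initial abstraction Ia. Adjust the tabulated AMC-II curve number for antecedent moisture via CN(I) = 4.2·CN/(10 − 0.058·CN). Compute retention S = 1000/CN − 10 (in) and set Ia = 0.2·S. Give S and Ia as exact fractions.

Adjust CN=78 to AMC I: 4.2·78/(10 − 0.058·78) → (1638/5) ÷ (1369/250) = 81900/1369 ≈ 59.825
Retention S: 1000/CN − 10 with CN=59.825 → S = 5500/819 ≈ 6.716 in
Ia = 0.2S: 0.2·6.716 = 1.343 in (exactly 1100/819)

S = 5500/819 in ≈ 6.716 in; Ia = 1100/819 in ≈ 1.343 in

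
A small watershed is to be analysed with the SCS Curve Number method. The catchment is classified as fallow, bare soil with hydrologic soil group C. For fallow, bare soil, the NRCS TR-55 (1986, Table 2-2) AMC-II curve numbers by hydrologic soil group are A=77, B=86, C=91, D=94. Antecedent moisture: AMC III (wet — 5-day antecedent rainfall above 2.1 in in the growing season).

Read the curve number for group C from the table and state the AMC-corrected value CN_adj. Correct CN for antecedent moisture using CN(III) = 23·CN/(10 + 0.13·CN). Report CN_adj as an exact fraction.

NRCS table: fallow, bare soil, soil group C → CN(II) = 91
Adjust CN=91 to AMC III: 23·91/(10 + 0.13·91) → 2093 ÷ (2183/100) = 209300/2183 ≈ 95.877

CN_adj = 209300/2183 ≈ 95.877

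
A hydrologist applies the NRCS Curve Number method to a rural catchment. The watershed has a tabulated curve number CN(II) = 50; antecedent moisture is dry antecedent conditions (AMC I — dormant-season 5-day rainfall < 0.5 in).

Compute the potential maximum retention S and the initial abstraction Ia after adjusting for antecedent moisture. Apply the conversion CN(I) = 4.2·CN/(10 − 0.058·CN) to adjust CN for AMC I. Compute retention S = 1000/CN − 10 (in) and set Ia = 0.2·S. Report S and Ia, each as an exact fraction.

S = 500/21 in ≈ 23.810 in; Ia = 100/21 in ≈ 4.762 in

CN(I) from CN(II)=50: (4.2·50)/(10 − 0.058·50) = 2100/71 ≈ 29.577
S = 1000/(2100/71) − 10 = 500/21 in ≈ 23.810 in
Initial abstraction Ia = S/5 = (500/21)/5 = 100/21 ≈ 4.762 in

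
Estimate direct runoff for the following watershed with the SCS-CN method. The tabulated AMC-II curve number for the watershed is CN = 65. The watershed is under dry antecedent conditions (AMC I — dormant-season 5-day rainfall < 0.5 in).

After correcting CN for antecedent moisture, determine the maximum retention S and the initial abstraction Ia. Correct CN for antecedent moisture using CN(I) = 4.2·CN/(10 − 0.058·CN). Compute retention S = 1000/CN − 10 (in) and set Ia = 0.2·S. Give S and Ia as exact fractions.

Adjust CN=65 to AMC I: 4.2·65/(10 − 0.058·65) → 273 ÷ (623/100) = 3900/89 ≈ 43.820
Max retention: S = 1000/(3900/89) − 10 = 500/39 in (≈ 12.821 in)
Ia = 0.2·(500/39) = 100/39 in ≈ 2.564 in

S = 500/39 in ≈ 12.821 in; Ia = 100/39 in ≈ 2.564 in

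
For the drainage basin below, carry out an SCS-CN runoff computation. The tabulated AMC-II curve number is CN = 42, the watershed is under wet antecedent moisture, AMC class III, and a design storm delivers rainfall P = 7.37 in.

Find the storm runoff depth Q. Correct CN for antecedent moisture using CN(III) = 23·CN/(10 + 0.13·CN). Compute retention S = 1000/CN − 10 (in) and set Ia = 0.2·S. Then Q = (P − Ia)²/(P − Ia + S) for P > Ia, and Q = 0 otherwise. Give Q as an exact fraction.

Wet (AMC III): CN(III) = 23·42/(10 + 0.13·42) = 966/(773/50) = 48300/773 ≈ 62.484
Retention S: 1000/CN − 10 with CN=62.484 → S = 2900/483 ≈ 6.004 in
Initial abstraction Ia = S/5 = (2900/483)/5 = 580/483 ≈ 1.201 in
P − Ia = 7.370 − 1.201 = 297971/48300 ≈ 6.169 in (> 0, runoff occurs)
Q = (297971/48300)²/((297971/48300) + 2900/483) = (88786716841/2332890000)/(587971/48300) = 88786716841/28398999300 in ≈ 3.126 in

Q = 88786716841/28398999300 in ≈ 3.126 in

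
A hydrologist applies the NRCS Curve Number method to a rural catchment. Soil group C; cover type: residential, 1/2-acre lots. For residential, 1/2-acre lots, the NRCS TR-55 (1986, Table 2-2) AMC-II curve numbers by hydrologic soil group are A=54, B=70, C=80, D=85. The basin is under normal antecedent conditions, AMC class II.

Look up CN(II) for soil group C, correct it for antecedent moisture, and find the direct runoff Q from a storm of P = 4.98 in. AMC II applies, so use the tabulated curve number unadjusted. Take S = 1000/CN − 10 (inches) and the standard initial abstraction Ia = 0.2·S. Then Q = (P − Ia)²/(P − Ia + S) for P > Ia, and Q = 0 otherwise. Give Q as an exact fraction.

Q = 25088/8725 in ≈ 2.875 in

NRCS table: residential, 1/2-acre lots, soil group C → CN(II) = 80
AMC II — tabulated CN = 80 applies directly.
Retention S: 1000/CN − 10 with CN=80.000 → S = 5/2 ≈ 2.500 in
Ia = 0.2·(5/2) = 1/2 in ≈ 0.500 in
P − Ia = 4.980 − 0.500 = 112/25 ≈ 4.480 in (> 0, runoff occurs)
Q: (112/25)² ÷ (349/50) = 25088/8725 in (≈ 2.875 in)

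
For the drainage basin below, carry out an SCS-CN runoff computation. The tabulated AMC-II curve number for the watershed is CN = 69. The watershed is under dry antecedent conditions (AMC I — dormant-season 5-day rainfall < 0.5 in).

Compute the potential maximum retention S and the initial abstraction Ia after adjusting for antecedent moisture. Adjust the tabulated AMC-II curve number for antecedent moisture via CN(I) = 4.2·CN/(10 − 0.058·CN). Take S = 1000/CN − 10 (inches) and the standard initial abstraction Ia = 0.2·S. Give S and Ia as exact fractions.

Dry (AMC I): CN(I) = 4.2·69/(10 − 0.058·69) = (1449/5)/(2999/500) = 144900/2999 ≈ 48.316
S = 1000/(144900/2999) − 10 = 15500/1449 in ≈ 10.697 in
Ia = 0.2·(15500/1449) = 3100/1449 in ≈ 2.139 in

S = 15500/1449 in ≈ 10.697 in; Ia = 3100/1449 in ≈ 2.139 in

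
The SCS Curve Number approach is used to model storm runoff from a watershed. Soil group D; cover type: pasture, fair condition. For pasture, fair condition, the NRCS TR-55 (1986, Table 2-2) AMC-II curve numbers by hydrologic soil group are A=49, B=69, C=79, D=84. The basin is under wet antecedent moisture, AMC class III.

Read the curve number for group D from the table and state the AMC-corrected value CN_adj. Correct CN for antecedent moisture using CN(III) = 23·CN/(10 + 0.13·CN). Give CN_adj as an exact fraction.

NRCS table: pasture, fair condition, soil group D → CN(II) = 84
CN(III) from CN(II)=84: (23·84)/(10 + 0.13·84) = 48300/523 ≈ 92.352

CN_adj = 48300/523 ≈ 92.352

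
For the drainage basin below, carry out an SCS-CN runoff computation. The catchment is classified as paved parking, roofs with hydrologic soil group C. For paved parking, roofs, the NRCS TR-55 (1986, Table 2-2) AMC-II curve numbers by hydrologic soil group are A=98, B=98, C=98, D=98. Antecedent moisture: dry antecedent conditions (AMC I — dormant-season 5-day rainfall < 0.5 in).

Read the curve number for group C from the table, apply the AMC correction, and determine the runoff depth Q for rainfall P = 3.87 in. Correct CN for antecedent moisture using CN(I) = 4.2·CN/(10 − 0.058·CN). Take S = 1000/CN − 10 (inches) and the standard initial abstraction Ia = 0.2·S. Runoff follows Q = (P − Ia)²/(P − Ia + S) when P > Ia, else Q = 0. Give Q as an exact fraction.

Q = 150717097729/45093146700 in ≈ 3.342 in

NRCS table: paved parking, roofs, soil group C → CN(II) = 98
Adjust CN=98 to AMC I: 4.2·98/(10 − 0.058·98) → (2058/5) ÷ (1079/250) = 102900/1079 ≈ 95.366
S = 1000/(102900/1079) − 10 = 500/1029 in ≈ 0.486 in
Ia = 0.2·(500/1029) = 100/1029 in ≈ 0.097 in
Since P=3.870 > Ia=0.097: effective rainfall P−Ia = 388223/102900 in
Q = (388223/102900)²/((388223/102900) + 500/1029) = (150717097729/10588410000)/(438223/102900) = 150717097729/45093146700 in ≈ 3.342 in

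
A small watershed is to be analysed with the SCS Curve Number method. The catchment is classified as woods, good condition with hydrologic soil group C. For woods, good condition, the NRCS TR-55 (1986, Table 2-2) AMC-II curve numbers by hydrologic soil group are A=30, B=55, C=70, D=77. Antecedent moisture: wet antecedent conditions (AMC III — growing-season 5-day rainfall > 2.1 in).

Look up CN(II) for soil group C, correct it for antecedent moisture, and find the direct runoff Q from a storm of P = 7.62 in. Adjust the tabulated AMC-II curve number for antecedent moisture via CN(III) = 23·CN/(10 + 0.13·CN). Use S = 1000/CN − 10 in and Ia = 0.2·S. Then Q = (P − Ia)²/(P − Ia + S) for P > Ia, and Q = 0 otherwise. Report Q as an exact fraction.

Q = 378185809/65599450 in ≈ 5.765 in

NRCS table: woods, good condition, soil group C → CN(II) = 70
CN(III) from CN(II)=70: (23·70)/(10 + 0.13·70) = 16100/191 ≈ 84.293
Retention S: 1000/CN − 10 with CN=84.293 → S = 300/161 ≈ 1.863 in
Ia = 0.2S: 0.2·1.863 = 0.373 in (exactly 60/161)
Since P=7.620 > Ia=0.373: effective rainfall P−Ia = 58341/8050 in
Q = (58341/8050)²/((58341/8050) + 300/161) = (3403672281/64802500)/(73341/8050) = 378185809/65599450 in ≈ 5.765 in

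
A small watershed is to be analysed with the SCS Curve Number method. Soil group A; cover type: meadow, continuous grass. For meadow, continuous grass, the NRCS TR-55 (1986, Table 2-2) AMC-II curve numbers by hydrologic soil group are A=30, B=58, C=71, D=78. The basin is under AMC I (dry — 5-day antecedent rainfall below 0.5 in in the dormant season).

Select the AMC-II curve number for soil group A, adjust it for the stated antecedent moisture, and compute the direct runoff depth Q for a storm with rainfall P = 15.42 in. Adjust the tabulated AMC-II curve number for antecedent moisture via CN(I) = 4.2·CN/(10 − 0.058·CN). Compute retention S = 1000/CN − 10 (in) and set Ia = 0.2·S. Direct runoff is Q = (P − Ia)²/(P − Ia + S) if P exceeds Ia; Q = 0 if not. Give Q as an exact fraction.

NRCS table: meadow, continuous grass, soil group A → CN(II) = 30
Dry (AMC I): CN(I) = 4.2·30/(10 − 0.058·30) = 126/(413/50) = 900/59 ≈ 15.254
Retention S: 1000/CN − 10 with CN=15.254 → S = 500/9 ≈ 55.556 in
Initial abstraction Ia = S/5 = (500/9)/5 = 100/9 ≈ 11.111 in
Since P=15.420 > Ia=11.111: effective rainfall P−Ia = 1939/450 in
Q = (1939/450)²/((1939/450) + 500/9) = (3759721/202500)/(26939/450) = 3759721/12122550 in ≈ 0.310 in

Q = 3759721/12122550 in ≈ 0.310 in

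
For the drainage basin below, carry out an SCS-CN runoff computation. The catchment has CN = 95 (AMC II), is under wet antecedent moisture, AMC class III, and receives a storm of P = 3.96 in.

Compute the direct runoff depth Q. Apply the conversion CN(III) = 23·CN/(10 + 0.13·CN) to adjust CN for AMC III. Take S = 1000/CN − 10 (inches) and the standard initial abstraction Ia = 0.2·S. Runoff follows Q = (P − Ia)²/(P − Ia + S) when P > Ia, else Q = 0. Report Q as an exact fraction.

Q = 1828674169/494498275 in ≈ 3.698 in

CN(III) from CN(II)=95: (23·95)/(10 + 0.13·95) = 43700/447 ≈ 97.763
S = 1000/(43700/447) − 10 = 100/437 in ≈ 0.229 in
Ia = 0.2S: 0.2·0.229 = 0.046 in (exactly 20/437)
Excess rainfall: 3.960 − 0.046 = 3.914 in; P > Ia so Q > 0
Runoff Q = (P−Ia)²/(P−Ia+S) = (3.914)²/(3.914+0.229) = 1828674169/494498275 ≈ 3.698 in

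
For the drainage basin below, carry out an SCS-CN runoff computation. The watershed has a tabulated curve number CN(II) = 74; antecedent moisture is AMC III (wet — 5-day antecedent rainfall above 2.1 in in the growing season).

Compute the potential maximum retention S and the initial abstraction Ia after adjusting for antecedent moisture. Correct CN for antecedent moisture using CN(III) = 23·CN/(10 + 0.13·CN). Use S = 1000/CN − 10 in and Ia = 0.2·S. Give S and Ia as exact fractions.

S = 1300/851 in ≈ 1.528 in; Ia = 260/851 in ≈ 0.306 in

Adjust CN=74 to AMC III: 23·74/(10 + 0.13·74) → 1702 ÷ (981/50) = 85100/981 ≈ 86.748
Retention S: 1000/CN − 10 with CN=86.748 → S = 1300/851 ≈ 1.528 in
Ia = 0.2·(1300/851) = 260/851 in ≈ 0.306 in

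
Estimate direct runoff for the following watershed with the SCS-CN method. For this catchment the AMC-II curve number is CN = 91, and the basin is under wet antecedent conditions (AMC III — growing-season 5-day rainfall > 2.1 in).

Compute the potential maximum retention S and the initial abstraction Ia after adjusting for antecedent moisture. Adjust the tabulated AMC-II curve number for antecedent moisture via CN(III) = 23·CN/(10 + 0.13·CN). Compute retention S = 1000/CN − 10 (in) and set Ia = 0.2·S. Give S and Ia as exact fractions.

CN(III) from CN(II)=91: (23·91)/(10 + 0.13·91) = 209300/2183 ≈ 95.877
Retention S: 1000/CN − 10 with CN=95.877 → S = 900/2093 ≈ 0.430 in
Ia = 0.2·(900/2093) = 180/2093 in ≈ 0.086 in

S = 900/2093 in ≈ 0.430 in; Ia = 180/2093 in ≈ 0.086 in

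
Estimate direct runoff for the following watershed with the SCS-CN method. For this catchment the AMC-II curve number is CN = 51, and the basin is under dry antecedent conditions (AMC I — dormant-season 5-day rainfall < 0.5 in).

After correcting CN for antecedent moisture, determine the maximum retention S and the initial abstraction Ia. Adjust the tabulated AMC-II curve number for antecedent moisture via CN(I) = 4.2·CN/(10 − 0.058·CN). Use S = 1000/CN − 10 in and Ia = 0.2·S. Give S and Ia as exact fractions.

Adjust CN=51 to AMC I: 4.2·51/(10 − 0.058·51) → (1071/5) ÷ (3521/500) = 15300/503 ≈ 30.417
Max retention: S = 1000/(15300/503) − 10 = 3500/153 in (≈ 22.876 in)
Ia = 0.2S: 0.2·22.876 = 4.575 in (exactly 700/153)

S = 3500/153 in ≈ 22.876 in; Ia = 700/153 in ≈ 4.575 in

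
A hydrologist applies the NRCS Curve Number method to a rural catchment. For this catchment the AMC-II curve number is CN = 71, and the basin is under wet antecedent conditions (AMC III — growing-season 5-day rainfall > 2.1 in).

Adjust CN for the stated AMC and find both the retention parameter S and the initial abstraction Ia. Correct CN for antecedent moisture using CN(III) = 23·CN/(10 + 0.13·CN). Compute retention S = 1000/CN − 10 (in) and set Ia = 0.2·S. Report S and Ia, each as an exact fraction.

Wet (AMC III): CN(III) = 23·71/(10 + 0.13·71) = 1633/(1923/100) = 163300/1923 ≈ 84.919
Retention S: 1000/CN − 10 with CN=84.919 → S = 2900/1633 ≈ 1.776 in
Ia = 0.2S: 0.2·1.776 = 0.355 in (exactly 580/1633)

S = 2900/1633 in ≈ 1.776 in; Ia = 580/1633 in ≈ 0.355 in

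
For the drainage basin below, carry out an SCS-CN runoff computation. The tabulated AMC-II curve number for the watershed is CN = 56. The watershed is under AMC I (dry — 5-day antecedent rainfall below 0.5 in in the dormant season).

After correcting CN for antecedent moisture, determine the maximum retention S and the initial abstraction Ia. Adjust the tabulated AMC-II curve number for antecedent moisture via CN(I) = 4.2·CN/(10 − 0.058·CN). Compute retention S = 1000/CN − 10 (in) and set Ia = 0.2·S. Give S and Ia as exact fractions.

S = 2750/147 in ≈ 18.707 in; Ia = 550/147 in ≈ 3.741 in

CN(I) from CN(II)=56: (4.2·56)/(10 − 0.058·56) = 7350/211 ≈ 34.834
Max retention: S = 1000/(7350/211) − 10 = 2750/147 in (≈ 18.707 in)
Ia = 0.2·(2750/147) = 550/147 in ≈ 3.741 in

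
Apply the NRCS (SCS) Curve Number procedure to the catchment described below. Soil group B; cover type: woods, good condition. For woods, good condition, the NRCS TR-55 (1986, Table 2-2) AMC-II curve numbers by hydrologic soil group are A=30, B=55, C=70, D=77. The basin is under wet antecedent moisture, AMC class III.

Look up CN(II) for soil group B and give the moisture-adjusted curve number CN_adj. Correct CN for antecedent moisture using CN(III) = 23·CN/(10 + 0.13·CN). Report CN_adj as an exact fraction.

NRCS table: woods, good condition, soil group B → CN(II) = 55
Wet (AMC III): CN(III) = 23·55/(10 + 0.13·55) = 1265/(343/20) = 25300/343 ≈ 73.761

CN_adj = 25300/343 ≈ 73.761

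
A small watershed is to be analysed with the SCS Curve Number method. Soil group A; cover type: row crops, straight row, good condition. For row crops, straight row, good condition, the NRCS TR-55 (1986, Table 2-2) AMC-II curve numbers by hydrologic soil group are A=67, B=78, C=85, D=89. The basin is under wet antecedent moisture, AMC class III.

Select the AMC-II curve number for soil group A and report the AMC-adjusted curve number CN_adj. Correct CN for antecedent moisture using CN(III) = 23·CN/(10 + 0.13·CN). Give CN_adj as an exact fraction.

NRCS table: row crops, straight row, good condition, soil group A → CN(II) = 67
CN(III) from CN(II)=67: (23·67)/(10 + 0.13·67) = 154100/1871 ≈ 82.362

CN_adj = 154100/1871 ≈ 82.362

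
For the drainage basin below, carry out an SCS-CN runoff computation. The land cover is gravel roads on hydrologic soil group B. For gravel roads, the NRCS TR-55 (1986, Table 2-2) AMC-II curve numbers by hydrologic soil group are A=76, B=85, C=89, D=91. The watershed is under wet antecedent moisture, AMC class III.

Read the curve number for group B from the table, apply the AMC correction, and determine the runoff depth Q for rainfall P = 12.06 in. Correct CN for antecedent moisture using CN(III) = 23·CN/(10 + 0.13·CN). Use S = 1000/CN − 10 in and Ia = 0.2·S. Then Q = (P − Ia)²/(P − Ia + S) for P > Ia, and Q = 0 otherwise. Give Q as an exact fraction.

NRCS table: gravel roads, soil group B → CN(II) = 85
Wet (AMC III): CN(III) = 23·85/(10 + 0.13·85) = 1955/(421/20) = 39100/421 ≈ 92.874
S = 1000/(39100/421) − 10 = 300/391 in ≈ 0.767 in
Ia = 0.2S: 0.2·0.767 = 0.153 in (exactly 60/391)
P − Ia = 12.060 − 0.153 = 232773/19550 ≈ 11.907 in (> 0, runoff occurs)
Runoff Q = (P−Ia)²/(P−Ia+S) = (11.907)²/(11.907+0.767) = 18061089843/1614654050 ≈ 11.186 in

Q = 18061089843/1614654050 in ≈ 11.186 in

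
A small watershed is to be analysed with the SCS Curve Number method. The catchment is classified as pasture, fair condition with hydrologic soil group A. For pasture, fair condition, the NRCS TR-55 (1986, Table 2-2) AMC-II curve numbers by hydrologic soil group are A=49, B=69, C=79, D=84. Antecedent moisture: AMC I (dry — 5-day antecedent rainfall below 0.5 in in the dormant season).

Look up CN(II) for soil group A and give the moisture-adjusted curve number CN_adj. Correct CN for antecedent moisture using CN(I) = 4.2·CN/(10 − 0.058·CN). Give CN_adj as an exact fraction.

NRCS table: pasture, fair condition, soil group A → CN(II) = 49
Dry (AMC I): CN(I) = 4.2·49/(10 − 0.058·49) = (1029/5)/(3579/500) = 34300/1193 ≈ 28.751

CN_adj = 34300/1193 ≈ 28.751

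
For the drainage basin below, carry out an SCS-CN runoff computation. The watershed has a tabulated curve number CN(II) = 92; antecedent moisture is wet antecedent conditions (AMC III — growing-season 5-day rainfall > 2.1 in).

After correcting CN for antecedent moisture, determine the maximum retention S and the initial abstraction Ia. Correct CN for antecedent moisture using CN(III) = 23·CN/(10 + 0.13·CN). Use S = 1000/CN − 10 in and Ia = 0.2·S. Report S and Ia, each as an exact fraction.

S = 200/529 in ≈ 0.378 in; Ia = 40/529 in ≈ 0.076 in

Adjust CN=92 to AMC III: 23·92/(10 + 0.13·92) → 2116 ÷ (549/25) = 52900/549 ≈ 96.357
Max retention: S = 1000/(52900/549) − 10 = 200/529 in (≈ 0.378 in)
Ia = 0.2·(200/529) = 40/529 in ≈ 0.076 in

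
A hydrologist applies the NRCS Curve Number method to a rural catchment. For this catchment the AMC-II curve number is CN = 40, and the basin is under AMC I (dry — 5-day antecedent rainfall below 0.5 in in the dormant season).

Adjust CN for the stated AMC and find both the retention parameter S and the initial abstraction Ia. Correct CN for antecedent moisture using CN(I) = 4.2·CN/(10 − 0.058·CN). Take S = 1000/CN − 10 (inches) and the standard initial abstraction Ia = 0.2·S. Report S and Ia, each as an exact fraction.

S = 250/7 in ≈ 35.714 in; Ia = 50/7 in ≈ 7.143 in

CN(I) from CN(II)=40: (4.2·40)/(10 − 0.058·40) = 175/8 ≈ 21.875
Retention S: 1000/CN − 10 with CN=21.875 → S = 250/7 ≈ 35.714 in
Ia = 0.2·(250/7) = 50/7 in ≈ 7.143 in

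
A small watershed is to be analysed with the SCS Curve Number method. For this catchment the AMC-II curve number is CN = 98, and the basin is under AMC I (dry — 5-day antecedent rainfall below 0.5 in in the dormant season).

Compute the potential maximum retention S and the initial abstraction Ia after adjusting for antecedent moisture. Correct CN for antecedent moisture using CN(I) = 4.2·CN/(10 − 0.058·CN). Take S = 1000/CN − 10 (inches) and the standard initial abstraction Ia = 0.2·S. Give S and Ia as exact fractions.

Dry (AMC I): CN(I) = 4.2·98/(10 − 0.058·98) = (2058/5)/(1079/250) = 102900/1079 ≈ 95.366
S = 1000/(102900/1079) − 10 = 500/1029 in ≈ 0.486 in
Ia = 0.2S: 0.2·0.486 = 0.097 in (exactly 100/1029)

S = 500/1029 in ≈ 0.486 in; Ia = 100/1029 in ≈ 0.097 in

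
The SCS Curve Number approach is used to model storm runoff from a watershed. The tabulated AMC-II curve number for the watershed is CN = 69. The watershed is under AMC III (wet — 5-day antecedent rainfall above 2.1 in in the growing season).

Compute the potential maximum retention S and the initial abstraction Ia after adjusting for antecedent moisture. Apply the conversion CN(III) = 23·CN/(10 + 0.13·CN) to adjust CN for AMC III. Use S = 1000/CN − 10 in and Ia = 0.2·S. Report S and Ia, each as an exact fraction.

S = 3100/1587 in ≈ 1.953 in; Ia = 620/1587 in ≈ 0.391 in

Wet (AMC III): CN(III) = 23·69/(10 + 0.13·69) = 1587/(1897/100) = 158700/1897 ≈ 83.658
S = 1000/(158700/1897) − 10 = 3100/1587 in ≈ 1.953 in
Initial abstraction Ia = S/5 = (3100/1587)/5 = 620/1587 ≈ 0.391 in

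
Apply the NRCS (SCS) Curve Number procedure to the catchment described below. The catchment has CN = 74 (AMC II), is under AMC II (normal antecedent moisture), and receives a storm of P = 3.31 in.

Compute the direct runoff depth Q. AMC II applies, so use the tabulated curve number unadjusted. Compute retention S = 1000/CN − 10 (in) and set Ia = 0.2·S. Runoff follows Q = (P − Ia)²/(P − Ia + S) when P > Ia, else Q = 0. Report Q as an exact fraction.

Q = 93064609/83793900 in ≈ 1.111 in

CN(II) = 74; AMC II needs no correction.
Max retention: S = 1000/74 − 10 = 130/37 in (≈ 3.514 in)
Initial abstraction Ia = S/5 = (130/37)/5 = 26/37 ≈ 0.703 in
Excess rainfall: 3.310 − 0.703 = 2.607 in; P > Ia so Q > 0
Runoff Q = (P−Ia)²/(P−Ia+S) = (2.607)²/(2.607+3.514) = 93064609/83793900 ≈ 1.111 in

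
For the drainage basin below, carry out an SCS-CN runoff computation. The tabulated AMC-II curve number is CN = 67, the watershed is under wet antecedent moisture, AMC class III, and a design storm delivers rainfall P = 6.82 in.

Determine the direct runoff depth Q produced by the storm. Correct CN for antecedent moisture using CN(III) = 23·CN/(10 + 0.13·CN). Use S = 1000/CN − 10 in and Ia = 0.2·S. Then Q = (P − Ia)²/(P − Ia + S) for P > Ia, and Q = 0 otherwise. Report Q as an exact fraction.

Q = 22048866851/4605355550 in ≈ 4.788 in

Adjust CN=67 to AMC III: 23·67/(10 + 0.13·67) → 1541 ÷ (1871/100) = 154100/1871 ≈ 82.362
Max retention: S = 1000/(154100/1871) − 10 = 3300/1541 in (≈ 2.141 in)
Ia = 0.2·(3300/1541) = 660/1541 in ≈ 0.428 in
P − Ia = 6.820 − 0.428 = 492481/77050 ≈ 6.392 in (> 0, runoff occurs)
Q: (492481/77050)² ÷ (657481/77050) = 22048866851/4605355550 in (≈ 4.788 in)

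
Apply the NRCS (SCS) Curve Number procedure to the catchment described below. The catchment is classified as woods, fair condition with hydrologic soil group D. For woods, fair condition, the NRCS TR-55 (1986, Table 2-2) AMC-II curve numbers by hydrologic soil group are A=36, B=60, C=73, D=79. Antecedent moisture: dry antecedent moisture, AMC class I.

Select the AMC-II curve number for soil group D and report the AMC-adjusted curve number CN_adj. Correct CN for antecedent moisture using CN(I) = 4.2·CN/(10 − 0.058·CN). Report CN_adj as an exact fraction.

CN_adj = 7900/129 ≈ 61.240

NRCS table: woods, fair condition, soil group D → CN(II) = 79
Adjust CN=79 to AMC I: 4.2·79/(10 − 0.058·79) → (1659/5) ÷ (2709/500) = 7900/129 ≈ 61.240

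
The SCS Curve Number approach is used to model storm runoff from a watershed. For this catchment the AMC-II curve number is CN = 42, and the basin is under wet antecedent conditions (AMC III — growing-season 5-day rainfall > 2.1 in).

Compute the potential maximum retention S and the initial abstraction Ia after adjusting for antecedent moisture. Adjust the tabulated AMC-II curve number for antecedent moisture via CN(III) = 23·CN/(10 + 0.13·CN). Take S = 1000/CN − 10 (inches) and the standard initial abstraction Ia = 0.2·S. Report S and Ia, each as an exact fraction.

CN(III) from CN(II)=42: (23·42)/(10 + 0.13·42) = 48300/773 ≈ 62.484
S = 1000/(48300/773) − 10 = 2900/483 in ≈ 6.004 in
Ia = 0.2S: 0.2·6.004 = 1.201 in (exactly 580/483)

S = 2900/483 in ≈ 6.004 in; Ia = 580/483 in ≈ 1.201 in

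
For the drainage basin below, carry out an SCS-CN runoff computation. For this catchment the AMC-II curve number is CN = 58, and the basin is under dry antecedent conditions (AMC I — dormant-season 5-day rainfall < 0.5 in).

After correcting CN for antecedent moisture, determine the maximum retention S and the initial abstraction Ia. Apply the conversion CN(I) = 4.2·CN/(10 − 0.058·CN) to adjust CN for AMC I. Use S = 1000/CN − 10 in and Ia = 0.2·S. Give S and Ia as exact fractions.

S = 500/29 in ≈ 17.241 in; Ia = 100/29 in ≈ 3.448 in

Dry (AMC I): CN(I) = 4.2·58/(10 − 0.058·58) = (1218/5)/(1659/250) = 2900/79 ≈ 36.709
Retention S: 1000/CN − 10 with CN=36.709 → S = 500/29 ≈ 17.241 in
Initial abstraction Ia = S/5 = (500/29)/5 = 100/29 ≈ 3.448 in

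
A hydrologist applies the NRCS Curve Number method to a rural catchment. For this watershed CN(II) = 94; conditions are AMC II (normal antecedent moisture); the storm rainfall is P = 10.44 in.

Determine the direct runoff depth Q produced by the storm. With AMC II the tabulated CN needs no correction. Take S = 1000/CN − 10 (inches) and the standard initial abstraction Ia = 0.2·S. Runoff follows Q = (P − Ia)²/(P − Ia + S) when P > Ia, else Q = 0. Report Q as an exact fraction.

Q = 48940563/5039575 in ≈ 9.711 in

CN(II) = 94; AMC II needs no correction.
Max retention: S = 1000/94 − 10 = 30/47 in (≈ 0.638 in)
Initial abstraction Ia = S/5 = (30/47)/5 = 6/47 ≈ 0.128 in
Since P=10.440 > Ia=0.128: effective rainfall P−Ia = 12117/1175 in
Q: (12117/1175)² ÷ (12867/1175) = 48940563/5039575 in (≈ 9.711 in)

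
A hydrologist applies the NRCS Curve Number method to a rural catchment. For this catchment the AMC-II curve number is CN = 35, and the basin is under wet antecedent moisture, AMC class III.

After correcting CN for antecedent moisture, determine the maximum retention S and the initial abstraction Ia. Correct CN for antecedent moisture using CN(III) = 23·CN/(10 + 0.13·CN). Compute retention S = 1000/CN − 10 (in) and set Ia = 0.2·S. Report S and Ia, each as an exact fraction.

CN(III) from CN(II)=35: (23·35)/(10 + 0.13·35) = 16100/291 ≈ 55.326
S = 1000/(16100/291) − 10 = 1300/161 in ≈ 8.075 in
Ia = 0.2S: 0.2·8.075 = 1.615 in (exactly 260/161)

S = 1300/161 in ≈ 8.075 in; Ia = 260/161 in ≈ 1.615 in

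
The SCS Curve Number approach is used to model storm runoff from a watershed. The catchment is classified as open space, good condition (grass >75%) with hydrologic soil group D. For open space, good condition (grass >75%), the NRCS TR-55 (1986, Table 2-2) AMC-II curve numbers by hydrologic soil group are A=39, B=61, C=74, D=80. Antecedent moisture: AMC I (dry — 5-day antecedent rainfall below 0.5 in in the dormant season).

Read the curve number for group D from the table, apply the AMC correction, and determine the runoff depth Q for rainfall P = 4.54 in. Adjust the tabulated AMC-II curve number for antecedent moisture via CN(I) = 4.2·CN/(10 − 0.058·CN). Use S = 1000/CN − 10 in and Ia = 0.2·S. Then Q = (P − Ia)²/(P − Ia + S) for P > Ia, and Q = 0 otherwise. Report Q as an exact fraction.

NRCS table: open space, good condition (grass >75%), soil group D → CN(II) = 80
CN(I) from CN(II)=80: (4.2·80)/(10 − 0.058·80) = 4200/67 ≈ 62.687
Max retention: S = 1000/(4200/67) − 10 = 125/21 in (≈ 5.952 in)
Initial abstraction Ia = S/5 = (125/21)/5 = 25/21 ≈ 1.190 in
Excess rainfall: 4.540 − 1.190 = 3.350 in; P > Ia so Q > 0
Runoff Q = (P−Ia)²/(P−Ia+S) = (3.350)²/(3.350+5.952) = 12369289/10255350 ≈ 1.206 in

Q = 12369289/10255350 in ≈ 1.206 in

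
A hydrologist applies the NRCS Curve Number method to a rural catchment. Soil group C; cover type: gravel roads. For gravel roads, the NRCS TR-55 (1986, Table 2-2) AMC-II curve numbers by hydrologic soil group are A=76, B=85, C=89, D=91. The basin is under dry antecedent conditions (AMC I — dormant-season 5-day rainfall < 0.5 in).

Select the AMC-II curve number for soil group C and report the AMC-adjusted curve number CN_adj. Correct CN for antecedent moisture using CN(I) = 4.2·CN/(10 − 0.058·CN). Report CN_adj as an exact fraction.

CN_adj = 186900/2419 ≈ 77.263

NRCS table: gravel roads, soil group C → CN(II) = 89
Dry (AMC I): CN(I) = 4.2·89/(10 − 0.058·89) = (1869/5)/(2419/500) = 186900/2419 ≈ 77.263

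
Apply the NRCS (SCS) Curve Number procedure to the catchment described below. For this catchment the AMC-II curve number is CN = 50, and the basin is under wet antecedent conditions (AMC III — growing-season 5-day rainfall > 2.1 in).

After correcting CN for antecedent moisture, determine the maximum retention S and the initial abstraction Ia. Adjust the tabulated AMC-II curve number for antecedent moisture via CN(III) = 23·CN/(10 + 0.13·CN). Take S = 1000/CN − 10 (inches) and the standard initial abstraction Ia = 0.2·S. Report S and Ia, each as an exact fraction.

Wet (AMC III): CN(III) = 23·50/(10 + 0.13·50) = 1150/(33/2) = 2300/33 ≈ 69.697
Max retention: S = 1000/(2300/33) − 10 = 100/23 in (≈ 4.348 in)
Ia = 0.2S: 0.2·4.348 = 0.870 in (exactly 20/23)

S = 100/23 in ≈ 4.348 in; Ia = 20/23 in ≈ 0.870 in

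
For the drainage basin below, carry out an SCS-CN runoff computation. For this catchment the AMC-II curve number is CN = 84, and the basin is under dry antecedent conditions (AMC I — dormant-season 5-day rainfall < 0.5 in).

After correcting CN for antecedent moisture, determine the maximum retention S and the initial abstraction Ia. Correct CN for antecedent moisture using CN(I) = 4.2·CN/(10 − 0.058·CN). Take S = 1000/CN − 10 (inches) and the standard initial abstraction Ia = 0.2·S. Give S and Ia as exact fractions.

S = 2000/441 in ≈ 4.535 in; Ia = 400/441 in ≈ 0.907 in

Dry (AMC I): CN(I) = 4.2·84/(10 − 0.058·84) = (1764/5)/(641/125) = 44100/641 ≈ 68.799
Max retention: S = 1000/(44100/641) − 10 = 2000/441 in (≈ 4.535 in)
Ia = 0.2S: 0.2·4.535 = 0.907 in (exactly 400/441)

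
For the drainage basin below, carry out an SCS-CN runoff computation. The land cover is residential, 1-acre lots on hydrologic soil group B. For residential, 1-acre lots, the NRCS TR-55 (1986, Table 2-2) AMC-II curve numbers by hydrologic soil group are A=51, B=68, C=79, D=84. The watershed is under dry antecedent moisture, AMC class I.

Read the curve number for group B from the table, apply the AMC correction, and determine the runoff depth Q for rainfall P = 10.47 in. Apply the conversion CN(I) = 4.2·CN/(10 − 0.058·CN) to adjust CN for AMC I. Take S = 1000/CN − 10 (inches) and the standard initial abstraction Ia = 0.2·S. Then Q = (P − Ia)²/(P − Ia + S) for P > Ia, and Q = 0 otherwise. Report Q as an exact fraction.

Q = 86306100841/24767910300 in ≈ 3.485 in

NRCS table: residential, 1-acre lots, soil group B → CN(II) = 68
Adjust CN=68 to AMC I: 4.2·68/(10 − 0.058·68) → (1428/5) ÷ (757/125) = 35700/757 ≈ 47.160
S = 1000/(35700/757) − 10 = 4000/357 in ≈ 11.204 in
Ia = 0.2·(4000/357) = 800/357 in ≈ 2.241 in
Since P=10.470 > Ia=2.241: effective rainfall P−Ia = 293779/35700 in
Q = (293779/35700)²/((293779/35700) + 4000/357) = (86306100841/1274490000)/(693779/35700) = 86306100841/24767910300 in ≈ 3.485 in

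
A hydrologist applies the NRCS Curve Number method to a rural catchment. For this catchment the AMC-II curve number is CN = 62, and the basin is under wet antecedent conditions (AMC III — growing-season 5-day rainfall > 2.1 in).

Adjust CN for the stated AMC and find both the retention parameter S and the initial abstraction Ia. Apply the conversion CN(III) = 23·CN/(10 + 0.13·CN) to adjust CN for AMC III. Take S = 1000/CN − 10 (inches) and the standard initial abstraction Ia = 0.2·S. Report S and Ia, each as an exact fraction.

S = 1900/713 in ≈ 2.665 in; Ia = 380/713 in ≈ 0.533 in

CN(III) from CN(II)=62: (23·62)/(10 + 0.13·62) = 71300/903 ≈ 78.959
Retention S: 1000/CN − 10 with CN=78.959 → S = 1900/713 ≈ 2.665 in
Ia = 0.2S: 0.2·2.665 = 0.533 in (exactly 380/713)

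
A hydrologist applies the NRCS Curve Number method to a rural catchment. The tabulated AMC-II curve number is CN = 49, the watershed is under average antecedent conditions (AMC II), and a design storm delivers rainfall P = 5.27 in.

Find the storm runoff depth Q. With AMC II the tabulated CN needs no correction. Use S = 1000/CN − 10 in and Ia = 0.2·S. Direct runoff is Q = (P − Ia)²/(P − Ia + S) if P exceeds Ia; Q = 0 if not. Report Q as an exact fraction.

AMC II — tabulated CN = 49 applies directly.
S = 1000/49 − 10 = 510/49 in ≈ 10.408 in
Ia = 0.2·(510/49) = 102/49 in ≈ 2.082 in
Excess rainfall: 5.270 − 2.082 = 3.188 in; P > Ia so Q > 0
Q: (15623/4900)² ÷ (66623/4900) = 14357537/19203100 in (≈ 0.748 in)

Q = 14357537/19203100 in ≈ 0.748 in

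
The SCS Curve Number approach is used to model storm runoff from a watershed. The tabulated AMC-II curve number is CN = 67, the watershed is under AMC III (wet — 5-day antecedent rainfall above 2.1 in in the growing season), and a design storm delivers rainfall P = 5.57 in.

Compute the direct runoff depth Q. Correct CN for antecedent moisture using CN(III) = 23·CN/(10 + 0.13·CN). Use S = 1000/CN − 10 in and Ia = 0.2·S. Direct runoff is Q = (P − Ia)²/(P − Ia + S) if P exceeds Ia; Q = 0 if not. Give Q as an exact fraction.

Q = 627797921569/172952131700 in ≈ 3.630 in

Adjust CN=67 to AMC III: 23·67/(10 + 0.13·67) → 1541 ÷ (1871/100) = 154100/1871 ≈ 82.362
Retention S: 1000/CN − 10 with CN=82.362 → S = 3300/1541 ≈ 2.141 in
Initial abstraction Ia = S/5 = (3300/1541)/5 = 660/1541 ≈ 0.428 in
P − Ia = 5.570 − 0.428 = 792337/154100 ≈ 5.142 in (> 0, runoff occurs)
Runoff Q = (P−Ia)²/(P−Ia+S) = (5.142)²/(5.142+2.141) = 627797921569/172952131700 ≈ 3.630 in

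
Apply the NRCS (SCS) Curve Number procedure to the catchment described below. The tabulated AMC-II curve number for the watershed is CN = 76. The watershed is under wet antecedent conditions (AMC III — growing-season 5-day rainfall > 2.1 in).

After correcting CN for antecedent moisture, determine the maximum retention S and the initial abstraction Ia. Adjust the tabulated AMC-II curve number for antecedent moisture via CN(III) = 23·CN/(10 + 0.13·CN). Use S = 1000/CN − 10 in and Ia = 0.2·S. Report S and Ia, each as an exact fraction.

S = 600/437 in ≈ 1.373 in; Ia = 120/437 in ≈ 0.275 in

Adjust CN=76 to AMC III: 23·76/(10 + 0.13·76) → 1748 ÷ (497/25) = 43700/497 ≈ 87.928
S = 1000/(43700/497) − 10 = 600/437 in ≈ 1.373 in
Ia = 0.2S: 0.2·1.373 = 0.275 in (exactly 120/437)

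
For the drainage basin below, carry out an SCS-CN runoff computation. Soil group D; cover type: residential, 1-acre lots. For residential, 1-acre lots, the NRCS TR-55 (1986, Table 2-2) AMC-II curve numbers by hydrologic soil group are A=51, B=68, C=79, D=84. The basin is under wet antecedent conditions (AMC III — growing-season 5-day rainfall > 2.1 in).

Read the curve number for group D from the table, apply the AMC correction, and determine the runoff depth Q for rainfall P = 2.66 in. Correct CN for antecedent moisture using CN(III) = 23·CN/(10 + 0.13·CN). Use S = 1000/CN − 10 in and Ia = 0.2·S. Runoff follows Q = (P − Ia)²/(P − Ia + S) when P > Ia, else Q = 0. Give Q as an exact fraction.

Q = 3628737121/1937771850 in ≈ 1.873 in

NRCS table: residential, 1-acre lots, soil group D → CN(II) = 84
Wet (AMC III): CN(III) = 23·84/(10 + 0.13·84) = 1932/(523/25) = 48300/523 ≈ 92.352
S = 1000/(48300/523) − 10 = 400/483 in ≈ 0.828 in
Ia = 0.2·(400/483) = 80/483 in ≈ 0.166 in
Since P=2.660 > Ia=0.166: effective rainfall P−Ia = 60239/24150 in
Q = (60239/24150)²/((60239/24150) + 400/483) = (3628737121/583222500)/(80239/24150) = 3628737121/1937771850 in ≈ 1.873 in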